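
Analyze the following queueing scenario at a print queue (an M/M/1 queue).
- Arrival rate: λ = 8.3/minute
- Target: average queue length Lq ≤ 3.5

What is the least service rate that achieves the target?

For M/M/1: Lq = λ²/(μ(μ-λ))
Need Lq ≤ 3.5, i.e. μ(μ-λ) ≥ λ²/3.5
μ² - 8.3μ - 68.89/3.5 ≥ 0  →  μ² - 8.3μ - 19.68286 ≥ 0
Quadratic formula (positive root): μ = [λ + √(λ² + 4×19.68286)]/2
Discriminant: 68.89 + 4×19.68286 = 147.6214, √147.6214 = 12.1500
μ ≥ (8.3 + 12.1500)/2 = 10.2250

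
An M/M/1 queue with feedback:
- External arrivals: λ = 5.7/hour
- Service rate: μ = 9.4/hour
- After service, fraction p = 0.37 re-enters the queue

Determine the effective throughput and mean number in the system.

Effective arrival rate: λ_eff = λ/(1-p) = 5.7/(1-0.37) = 5.7/0.63 = 9.047619
ρ = λ_eff/μ = 9.047619/9.4 = 0.9625127
L = ρ/(1-ρ) = 0.9625127/(1-0.9625127) = 25.6757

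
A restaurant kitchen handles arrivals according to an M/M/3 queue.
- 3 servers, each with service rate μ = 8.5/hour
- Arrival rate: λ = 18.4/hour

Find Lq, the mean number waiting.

Traffic intensity: ρ = λ/(cμ) = 18.4/(3×8.5) = 0.7216
Since ρ = 0.7216 < 1, system is stable.
Offered load a = λ/μ = cρ = 18.4/8.5 = 2.1647
P₀ = [ Σₙ₌₀^2 aⁿ/n! + a^3/(3!(1-ρ)) ]⁻¹
Σ = a^0/0! + a^1/1! + a^2/2! = 1.0000 + 2.1647 + 2.3430 = 5.5077
a^3/(3!(1-ρ)) = 10.1437/(6 × 0.278431) = 6.0719
P₀ = 1/(5.5077 + 6.0719) = 0.08636
Lq = P₀·a^3·ρ / (3!(1-ρ)²) = 0.086359 × 10.1437 × 0.72157 / (6 × 0.077524) = 1.3589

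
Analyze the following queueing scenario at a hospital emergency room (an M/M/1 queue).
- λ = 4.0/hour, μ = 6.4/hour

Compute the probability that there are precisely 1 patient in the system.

ρ = λ/μ = 4.0/6.4 = 0.6250
P(n) = (1-ρ)ρⁿ
P(1) = (1-0.6250) × 0.6250^1
P(1) = 0.3750 × 0.6250
P(1) = 0.2344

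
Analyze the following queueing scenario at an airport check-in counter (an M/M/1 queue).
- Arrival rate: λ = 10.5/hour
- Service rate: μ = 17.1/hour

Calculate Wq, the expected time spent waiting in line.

First, compute utilization: ρ = λ/μ = 10.5/17.1 = 0.6140
For M/M/1: Wq = λ/(μ(μ-λ))
Wq = 10.5/(17.1 × (17.1-10.5))
Wq = 10.5/(17.1 × 6.60)
Wq = 0.09304 hours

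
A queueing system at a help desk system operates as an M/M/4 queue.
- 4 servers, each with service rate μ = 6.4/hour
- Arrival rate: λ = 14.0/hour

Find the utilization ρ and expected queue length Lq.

Traffic intensity: ρ = λ/(cμ) = 14.0/(4×6.4) = 0.5469
Since ρ = 0.5469 < 1, system is stable.
Offered load a = λ/μ = cρ = 14.0/6.4 = 2.1875
P₀ = [ Σₙ₌₀^3 aⁿ/n! + a^4/(4!(1-ρ)) ]⁻¹
Σ = a^0/0! + a^1/1! + a^2/2! + a^3/3! = 1.0000 + 2.1875 + 2.3926 + 1.7446 = 7.3247
a^4/(4!(1-ρ)) = 22.8977/(24 × 0.453125) = 2.1055
P₀ = 1/(7.3247 + 2.1055) = 0.1060
Lq = P₀·a^4·ρ / (4!(1-ρ)²) = 0.10604 × 22.8977 × 0.54688 / (24 × 0.20532) = 0.2695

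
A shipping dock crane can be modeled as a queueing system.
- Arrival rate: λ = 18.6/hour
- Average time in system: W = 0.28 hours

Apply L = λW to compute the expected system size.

Little's Law: L = λW
L = 18.6 × 0.28 = 5.2080 containers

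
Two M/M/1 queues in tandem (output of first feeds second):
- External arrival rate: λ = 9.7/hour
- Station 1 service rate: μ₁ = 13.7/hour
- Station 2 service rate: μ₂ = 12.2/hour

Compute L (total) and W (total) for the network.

By Jackson's theorem, each station behaves as independent M/M/1.
Station 1: ρ₁ = 9.7/13.7 = 0.7080, L₁ = ρ₁/(1-ρ₁) = λ/(μ₁-λ) = 9.7/4.00 = 2.4250
Station 2: ρ₂ = 9.7/12.2 = 0.7951, L₂ = ρ₂/(1-ρ₂) = λ/(μ₂-λ) = 9.7/2.50 = 3.8800
Total: L = L₁ + L₂ = 2.4250 + 3.8800 = 6.3050
W = L/λ = 6.3050/9.7 = 0.6500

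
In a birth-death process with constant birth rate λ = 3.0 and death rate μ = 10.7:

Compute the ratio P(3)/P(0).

For constant rates: P(n)/P(0) = (λ/μ)^n
P(3)/P(0) = (3.0/10.7)^3 = 0.28037^3 = 0.02204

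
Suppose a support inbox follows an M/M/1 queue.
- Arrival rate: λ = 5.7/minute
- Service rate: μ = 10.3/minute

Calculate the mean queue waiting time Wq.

First, compute utilization: ρ = λ/μ = 5.7/10.3 = 0.5534
For M/M/1: Wq = λ/(μ(μ-λ))
Wq = 5.7/(10.3 × (10.3-5.7))
Wq = 5.7/(10.3 × 4.60)
Wq = 0.1203 minutes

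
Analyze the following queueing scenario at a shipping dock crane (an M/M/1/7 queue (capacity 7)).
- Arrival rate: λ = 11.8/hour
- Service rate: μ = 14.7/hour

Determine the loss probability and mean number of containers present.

ρ = λ/μ = 11.8/14.7 = 0.802721
P₀ = (1-ρ)/(1-ρ^(K+1)) = (1-0.802721)/(1-0.802721^8) = 0.1973/0.8276 = 0.2384
P_K = P₀×ρ^K = 0.23837 × 0.802721^7 = 0.23837 × 0.21476 = 0.05119
Blocking probability P_7 = 0.05119 (5.12%)
L = ρ[1 - (K+1)ρ^K + Kρ^(K+1)] / [(1-ρ)(1-ρ^(K+1))]
L = 0.802721 × (1 - 8×0.214759 + 7×0.172392) / ((1 - 0.802721) × (1 - 0.172392)) = 2.4026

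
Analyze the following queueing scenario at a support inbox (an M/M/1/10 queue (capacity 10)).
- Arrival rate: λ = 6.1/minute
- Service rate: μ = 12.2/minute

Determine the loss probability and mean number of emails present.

ρ = λ/μ = 6.1/12.2 = 0.5000
P₀ = (1-ρ)/(1-ρ^(K+1)) = (1-0.5000)/(1-0.5000^11) = 0.50000/0.99951 = 0.5002
P_K = P₀×ρ^K = 0.5002 × 0.5000^10 = 0.5002 × 0.0009766 = 0.0004885
Blocking probability P_10 = 0.0004885 (0.04885%)
L = ρ[1 - (K+1)ρ^K + Kρ^(K+1)] / [(1-ρ)(1-ρ^(K+1))]
L = 0.5000 × (1 - 11×0.0009766 + 10×0.0004883) / ((1 - 0.5000) × (1 - 0.0004883)) = 0.9946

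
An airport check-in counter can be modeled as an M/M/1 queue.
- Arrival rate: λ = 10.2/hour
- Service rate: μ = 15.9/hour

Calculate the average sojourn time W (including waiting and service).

First, compute utilization: ρ = λ/μ = 10.2/15.9 = 0.6415
For M/M/1: W = 1/(μ-λ)
W = 1/(15.9-10.2) = 1/5.70
W = 0.1754 hours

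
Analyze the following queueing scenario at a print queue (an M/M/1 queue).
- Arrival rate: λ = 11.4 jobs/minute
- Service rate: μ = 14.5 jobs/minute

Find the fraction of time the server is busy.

Server utilization: ρ = λ/μ
ρ = 11.4/14.5 = 0.7862
The server is busy 78.62% of the time.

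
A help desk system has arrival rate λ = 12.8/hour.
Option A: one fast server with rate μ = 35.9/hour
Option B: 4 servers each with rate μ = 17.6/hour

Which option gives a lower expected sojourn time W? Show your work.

Option A: single server μ = 35.9 (M/M/1)
  ρ_A = 12.8/35.9 = 0.3565
  W_A = 1/(μ-λ) = 1/(35.9-12.8) = 1/23.10 = 0.04329

Option B: 4 servers μ = 17.6 (M/M/4)
  ρ_B = λ/(cμ) = 12.8/(4×17.6) = 0.1818
  Offered load a = λ/μ = cρ = 12.8/17.6 = 0.7273
  P₀ = [ Σₙ₌₀^3 aⁿ/n! + a^4/(4!(1-ρ)) ]⁻¹
  Σ = a^0/0! + a^1/1! + a^2/2! + a^3/3! = 1.0000 + 0.72727 + 0.26446 + 0.064112 = 2.0558
  a^4/(4!(1-ρ)) = 0.2798/(24 × 0.8182) = 0.01425
  P₀ = 1/(2.0558 + 0.01425) = 0.4831
  Lq = P₀·a^4·ρ / (4!(1-ρ)²) = 0.48307 × 0.27976 × 0.18182 / (24 × 0.66942) = 0.001529
  Wq_B = Lq/λ = 0.001529/12.8 = 0.0001195
  W_B = Wq_B + 1/μ = 0.0001195 + 0.05682 = 0.05694

Since W_A = 0.04329 < W_B = 0.05694, Option A (single fast server) has the shorter time in system.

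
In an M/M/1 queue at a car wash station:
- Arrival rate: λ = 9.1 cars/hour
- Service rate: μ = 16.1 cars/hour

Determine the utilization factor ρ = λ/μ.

Server utilization: ρ = λ/μ
ρ = 9.1/16.1 = 0.5652
The server is busy 56.52% of the time.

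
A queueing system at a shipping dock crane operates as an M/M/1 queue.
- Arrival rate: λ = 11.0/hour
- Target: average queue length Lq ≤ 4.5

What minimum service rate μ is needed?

For M/M/1: Lq = λ²/(μ(μ-λ))
Need Lq ≤ 4.5, i.e. μ(μ-λ) ≥ λ²/4.5
μ² - 11.0μ - 121.00/4.5 ≥ 0  →  μ² - 11.0μ - 26.8889 ≥ 0
Quadratic formula (positive root): μ = [λ + √(λ² + 4×26.8889)]/2
Discriminant: 121.00 + 4×26.8889 = 228.5556, √228.5556 = 15.1181
μ ≥ (11.0 + 15.1181)/2 = 13.0590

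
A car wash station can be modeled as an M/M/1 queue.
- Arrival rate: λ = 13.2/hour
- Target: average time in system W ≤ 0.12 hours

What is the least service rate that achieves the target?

For M/M/1: W = 1/(μ-λ)
Need W ≤ 0.12, so 1/(μ-λ) ≤ 0.12
μ - λ ≥ 1/0.12 = 8.3333
μ ≥ 13.2 + 8.3333 = 21.5333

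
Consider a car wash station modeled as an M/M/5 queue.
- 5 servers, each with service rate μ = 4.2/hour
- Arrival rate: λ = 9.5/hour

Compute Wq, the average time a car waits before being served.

Traffic intensity: ρ = λ/(cμ) = 9.5/(5×4.2) = 0.4524
Since ρ = 0.4524 < 1, system is stable.
Offered load a = λ/μ = cρ = 9.5/4.2 = 2.2619
P₀ = [ Σₙ₌₀^4 aⁿ/n! + a^5/(5!(1-ρ)) ]⁻¹
Σ = a^0/0! + a^1/1! + a^2/2! + a^3/3! + a^4/4! = 1.0000 + 2.2619 + 2.5581 + 1.9287 + 1.0907 = 8.8394
a^5/(5!(1-ρ)) = 59.2068/(120 × 0.5476) = 0.9010
P₀ = 1/(8.8394 + 0.9010) = 0.1027
Lq = P₀·a^5·ρ / (5!(1-ρ)²) = 0.10267 × 59.2068 × 0.45238 / (120 × 0.29989) = 0.07641
Wq = Lq/λ = 0.07641/9.5 = 0.008043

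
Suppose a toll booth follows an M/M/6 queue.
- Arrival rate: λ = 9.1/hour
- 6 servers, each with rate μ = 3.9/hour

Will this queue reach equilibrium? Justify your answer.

Stability requires ρ = λ/(cμ) < 1
ρ = 9.1/(6 × 3.9) = 9.1/23.40 = 0.3889
Since 0.3889 < 1, the system is STABLE.
The servers are busy 38.89% of the time.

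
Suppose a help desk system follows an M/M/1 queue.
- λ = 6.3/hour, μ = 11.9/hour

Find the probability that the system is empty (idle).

ρ = λ/μ = 6.3/11.9 = 0.5294
P(0) = 1 - ρ = 1 - 0.5294 = 0.4706
The server is idle 47.06% of the time.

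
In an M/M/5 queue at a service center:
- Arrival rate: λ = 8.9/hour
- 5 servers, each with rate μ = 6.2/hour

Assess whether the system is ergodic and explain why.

Stability requires ρ = λ/(cμ) < 1
ρ = 8.9/(5 × 6.2) = 8.9/31.00 = 0.2871
Since 0.2871 < 1, the system is STABLE.
The servers are busy 28.71% of the time.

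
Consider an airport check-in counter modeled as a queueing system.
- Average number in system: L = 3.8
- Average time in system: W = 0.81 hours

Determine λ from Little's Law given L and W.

Little's Law: L = λW, so λ = L/W
λ = 3.8/0.81 = 4.6914 passengers/hour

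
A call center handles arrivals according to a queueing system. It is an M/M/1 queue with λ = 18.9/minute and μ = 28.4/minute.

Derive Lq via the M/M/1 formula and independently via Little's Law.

Method 1 (direct): Lq = λ²/(μ(μ-λ)) = 357.21/(28.4 × 9.50) = 1.3240

Method 2 (Little's Law):
W = 1/(μ-λ) = 1/9.50 = 0.105263
Wq = W - 1/μ = 0.105263 - 0.0352113 = 0.070052
Lq = λWq = 18.9 × 0.070052 = 1.3240 ✔ (matches Method 1)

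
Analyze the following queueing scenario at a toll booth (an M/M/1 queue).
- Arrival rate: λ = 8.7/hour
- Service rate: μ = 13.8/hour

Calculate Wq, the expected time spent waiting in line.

First, compute utilization: ρ = λ/μ = 8.7/13.8 = 0.6304
For M/M/1: Wq = λ/(μ(μ-λ))
Wq = 8.7/(13.8 × (13.8-8.7))
Wq = 8.7/(13.8 × 5.10)
Wq = 0.1236 hours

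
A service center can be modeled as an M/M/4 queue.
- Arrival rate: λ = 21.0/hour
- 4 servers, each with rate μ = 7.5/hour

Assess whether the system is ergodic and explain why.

Stability requires ρ = λ/(cμ) < 1
ρ = 21.0/(4 × 7.5) = 21.0/30.00 = 0.7000
Since 0.7000 < 1, the system is STABLE.
The servers are busy 70.00% of the time.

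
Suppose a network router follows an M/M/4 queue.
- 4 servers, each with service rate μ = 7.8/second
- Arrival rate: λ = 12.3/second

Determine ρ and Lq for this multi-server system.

Traffic intensity: ρ = λ/(cμ) = 12.3/(4×7.8) = 0.3942
Since ρ = 0.3942 < 1, system is stable.
Offered load a = λ/μ = cρ = 12.3/7.8 = 1.5769
P₀ = [ Σₙ₌₀^3 aⁿ/n! + a^4/(4!(1-ρ)) ]⁻¹
Σ = a^0/0! + a^1/1! + a^2/2! + a^3/3! = 1.0000 + 1.5769 + 1.2433 + 0.6536 = 4.4738
a^4/(4!(1-ρ)) = 6.1836/(24 × 0.6058) = 0.4253
P₀ = 1/(4.4738 + 0.4253) = 0.2041
Lq = P₀·a^4·ρ / (4!(1-ρ)²) = 0.20412 × 6.1836 × 0.39423 / (24 × 0.36696) = 0.05650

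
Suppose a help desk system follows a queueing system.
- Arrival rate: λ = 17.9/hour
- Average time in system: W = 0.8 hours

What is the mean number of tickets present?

Little's Law: L = λW
L = 17.9 × 0.8 = 14.3200 tickets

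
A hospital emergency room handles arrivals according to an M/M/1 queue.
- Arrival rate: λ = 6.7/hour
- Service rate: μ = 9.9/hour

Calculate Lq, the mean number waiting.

ρ = λ/μ = 6.7/9.9 = 0.6768
For M/M/1: Lq = λ²/(μ(μ-λ))
Lq = 44.89/(9.9 × 3.20)
Lq = 1.4170 patients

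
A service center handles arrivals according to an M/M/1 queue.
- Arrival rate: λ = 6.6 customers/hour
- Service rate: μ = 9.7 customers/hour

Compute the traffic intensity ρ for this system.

Server utilization: ρ = λ/μ
ρ = 6.6/9.7 = 0.6804
The server is busy 68.04% of the time.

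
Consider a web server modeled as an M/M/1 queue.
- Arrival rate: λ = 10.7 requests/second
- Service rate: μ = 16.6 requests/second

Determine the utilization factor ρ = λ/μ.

Server utilization: ρ = λ/μ
ρ = 10.7/16.6 = 0.6446
The server is busy 64.46% of the time.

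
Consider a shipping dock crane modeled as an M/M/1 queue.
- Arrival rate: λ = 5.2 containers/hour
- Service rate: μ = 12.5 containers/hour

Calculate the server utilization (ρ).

Server utilization: ρ = λ/μ
ρ = 5.2/12.5 = 0.4160
The server is busy 41.60% of the time.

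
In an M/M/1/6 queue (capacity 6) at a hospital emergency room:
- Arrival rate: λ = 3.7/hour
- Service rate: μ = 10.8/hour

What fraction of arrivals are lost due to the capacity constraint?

ρ = λ/μ = 3.7/10.8 = 0.342593
P₀ = (1-ρ)/(1-ρ^(K+1)) = (1-0.342593)/(1-0.342593^7) = 0.6574/0.9994 = 0.6578
P_K = P₀×ρ^K = 0.6578 × 0.342593^6 = 0.6578 × 0.001617 = 0.001064
Blocking probability = 0.11%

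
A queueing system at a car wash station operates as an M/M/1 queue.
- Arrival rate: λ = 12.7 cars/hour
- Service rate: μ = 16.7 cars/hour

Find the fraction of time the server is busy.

Server utilization: ρ = λ/μ
ρ = 12.7/16.7 = 0.7605
The server is busy 76.05% of the time.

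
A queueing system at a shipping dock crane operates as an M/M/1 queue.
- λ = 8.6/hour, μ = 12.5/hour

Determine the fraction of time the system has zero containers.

ρ = λ/μ = 8.6/12.5 = 0.6880
P(0) = 1 - ρ = 1 - 0.6880 = 0.3120
The server is idle 31.20% of the time.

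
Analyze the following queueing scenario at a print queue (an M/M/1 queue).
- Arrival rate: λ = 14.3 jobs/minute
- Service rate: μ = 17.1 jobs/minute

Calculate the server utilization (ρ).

Server utilization: ρ = λ/μ
ρ = 14.3/17.1 = 0.8363
The server is busy 83.63% of the time.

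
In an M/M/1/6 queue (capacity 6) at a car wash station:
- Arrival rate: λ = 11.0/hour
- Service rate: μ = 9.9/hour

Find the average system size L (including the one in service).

ρ = λ/μ = 11.0/9.9 = 1.1111
P₀ = (1-ρ)/(1-ρ^(K+1)) = (1-1.1111)/(1-1.1111^7) = -0.1111/-1.0906 = 0.1019
P_K = P₀×ρ^K = 0.1019 × 1.1111^6 = 0.1019 × 1.8816 = 0.1917
L = ρ[1 - (K+1)ρ^K + Kρ^(K+1)] / [(1-ρ)(1-ρ^(K+1))]
L = 1.1111 × (1 - 7×1.8815635 + 6×2.0906052) / ((1 - 1.1111) × (1 - 2.0906052)) = 3.4176 cars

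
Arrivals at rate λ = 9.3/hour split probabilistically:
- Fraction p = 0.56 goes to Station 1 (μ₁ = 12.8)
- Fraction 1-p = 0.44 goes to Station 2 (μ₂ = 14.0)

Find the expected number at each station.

Effective rates: λ₁ = 9.3×0.56 = 5.208, λ₂ = 9.3×0.44 = 4.092
Station 1: ρ₁ = 5.208/12.8 = 0.40688, L₁ = ρ₁/(1-ρ₁) = 0.40688/(1-0.40688) = 0.6860
Station 2: ρ₂ = 4.092/14.0 = 0.2923, L₂ = ρ₂/(1-ρ₂) = 0.2923/(1-0.2923) = 0.4130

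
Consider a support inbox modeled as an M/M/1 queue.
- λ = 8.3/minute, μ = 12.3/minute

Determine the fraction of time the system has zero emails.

ρ = λ/μ = 8.3/12.3 = 0.6748
P(0) = 1 - ρ = 1 - 0.6748 = 0.3252
The server is idle 32.52% of the time.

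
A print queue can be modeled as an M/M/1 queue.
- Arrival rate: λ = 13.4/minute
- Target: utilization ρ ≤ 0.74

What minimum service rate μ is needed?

ρ = λ/μ, so μ = λ/ρ
μ ≥ 13.4/0.74 = 18.1081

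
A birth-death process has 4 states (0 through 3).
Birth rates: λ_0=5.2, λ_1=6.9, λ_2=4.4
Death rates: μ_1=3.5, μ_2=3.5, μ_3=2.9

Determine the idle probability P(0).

Ratios P(n)/P(0) = (λ₀···λₙ₋₁)/(μ₁···μₙ):
P(1)/P(0) = (5.2)/(3.5) = 1.4857
P(2)/P(0) = (5.2×6.9)/(3.5×3.5) = 2.9290
P(3)/P(0) = (5.2×6.9×4.4)/(3.5×3.5×2.9) = 4.4440

Normalization: ∑ P(n) = 1
P(0) × (1.0000 + 1.4857 + 2.9290 + 4.4440) = 1
P(0) × 9.8587 = 1
P(0) = 1/9.8587 = 0.1014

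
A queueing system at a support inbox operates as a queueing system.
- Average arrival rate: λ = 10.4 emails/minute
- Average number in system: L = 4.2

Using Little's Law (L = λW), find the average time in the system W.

Little's Law: L = λW, so W = L/λ
W = 4.2/10.4 = 0.4038 minutes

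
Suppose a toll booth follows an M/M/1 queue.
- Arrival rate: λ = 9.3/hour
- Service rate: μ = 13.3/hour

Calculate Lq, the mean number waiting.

ρ = λ/μ = 9.3/13.3 = 0.6992
For M/M/1: Lq = λ²/(μ(μ-λ))
Lq = 86.49/(13.3 × 4.00)
Lq = 1.6258 vehicles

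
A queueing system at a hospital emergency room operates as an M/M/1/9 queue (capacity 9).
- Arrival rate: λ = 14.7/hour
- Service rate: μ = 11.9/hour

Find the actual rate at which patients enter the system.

ρ = λ/μ = 14.7/11.9 = 1.2353
P₀ = (1-ρ)/(1-ρ^(K+1)) = (1-1.2353)/(1-1.2353^10) = -0.2353/-7.2742 = 0.03235
P_K = P₀×ρ^K = 0.03235 × 1.2353^9 = 0.03235 × 6.6981 = 0.2167
λ_eff = λ(1-P_K) = 14.7 × (1 - 0.21666) = 14.7 × 0.78334 = 11.5151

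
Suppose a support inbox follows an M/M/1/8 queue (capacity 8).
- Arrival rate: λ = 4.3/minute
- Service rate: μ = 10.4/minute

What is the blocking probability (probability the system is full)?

ρ = λ/μ = 4.3/10.4 = 0.41346
P₀ = (1-ρ)/(1-ρ^(K+1)) = (1-0.41346)/(1-0.41346^9) = 0.5865/0.9996 = 0.5867
P_K = P₀×ρ^K = 0.58675 × 0.41346^8 = 0.58675 × 0.00085402 = 0.0005011
Blocking probability = 0.05011%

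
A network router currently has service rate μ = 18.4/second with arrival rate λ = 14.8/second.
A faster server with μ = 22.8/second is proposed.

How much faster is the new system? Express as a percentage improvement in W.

System 1: ρ₁ = 14.8/18.4 = 0.8043, W₁ = 1/(18.4-14.8) = 0.2778
System 2: ρ₂ = 14.8/22.8 = 0.6491, W₂ = 1/(22.8-14.8) = 0.1250
Improvement: (W₁-W₂)/W₁ = (0.2778-0.1250)/0.2778 = 55.00%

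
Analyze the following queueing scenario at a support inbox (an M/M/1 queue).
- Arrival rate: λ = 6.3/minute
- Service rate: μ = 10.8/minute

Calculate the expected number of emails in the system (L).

ρ = λ/μ = 6.3/10.8 = 0.5833
For M/M/1: L = λ/(μ-λ)
L = 6.3/(10.8-6.3) = 6.3/4.50
L = 1.4000 emails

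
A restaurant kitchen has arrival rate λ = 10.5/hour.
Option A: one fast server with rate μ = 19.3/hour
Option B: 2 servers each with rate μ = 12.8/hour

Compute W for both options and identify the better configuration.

Option A: single server μ = 19.3 (M/M/1)
  ρ_A = 10.5/19.3 = 0.5440
  W_A = 1/(μ-λ) = 1/(19.3-10.5) = 1/8.80 = 0.1136

Option B: 2 servers μ = 12.8 (M/M/2)
  ρ_B = λ/(cμ) = 10.5/(2×12.8) = 0.4102
  Offered load a = λ/μ = cρ = 10.5/12.8 = 0.8203
  P₀ = [ Σₙ₌₀^1 aⁿ/n! + a^2/(2!(1-ρ)) ]⁻¹
  Σ = a^0/0! + a^1/1! = 1.0000 + 0.8203 = 1.8203
  a^2/(2!(1-ρ)) = 0.6729/(2 × 0.5898) = 0.5704
  P₀ = 1/(1.8203 + 0.5704) = 0.4183
  Lq = P₀·a^2·ρ / (2!(1-ρ)²) = 0.4183 × 0.6729 × 0.4102 / (2 × 0.3479) = 0.1659
  Wq_B = Lq/λ = 0.16591/10.5 = 0.015801
  W_B = Wq_B + 1/μ = 0.015801 + 0.078125 = 0.09393

Since W_B = 0.09393 < W_A = 0.1136, Option B (multiple servers) has the shorter time in system.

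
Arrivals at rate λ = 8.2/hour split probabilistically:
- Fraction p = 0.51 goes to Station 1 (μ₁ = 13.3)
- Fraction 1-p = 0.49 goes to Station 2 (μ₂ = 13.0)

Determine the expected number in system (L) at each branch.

Effective rates: λ₁ = 8.2×0.51 = 4.182, λ₂ = 8.2×0.49 = 4.018
Station 1: ρ₁ = 4.182/13.3 = 0.31444, L₁ = ρ₁/(1-ρ₁) = 0.31444/(1-0.31444) = 0.4587
Station 2: ρ₂ = 4.018/13.0 = 0.30908, L₂ = ρ₂/(1-ρ₂) = 0.30908/(1-0.30908) = 0.4473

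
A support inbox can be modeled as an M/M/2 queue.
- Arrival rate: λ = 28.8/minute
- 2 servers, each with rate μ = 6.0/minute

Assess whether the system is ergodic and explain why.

Stability requires ρ = λ/(cμ) < 1
ρ = 28.8/(2 × 6.0) = 28.8/12.00 = 2.4000
Since 2.4000 ≥ 1, the system is UNSTABLE.
Need c > λ/μ = 28.8/6.0 = 4.80.
Minimum servers needed: c = 5.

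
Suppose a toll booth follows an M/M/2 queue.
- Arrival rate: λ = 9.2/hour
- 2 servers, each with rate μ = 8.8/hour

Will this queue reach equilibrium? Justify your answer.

Stability requires ρ = λ/(cμ) < 1
ρ = 9.2/(2 × 8.8) = 9.2/17.60 = 0.5227
Since 0.5227 < 1, the system is STABLE.
The servers are busy 52.27% of the time.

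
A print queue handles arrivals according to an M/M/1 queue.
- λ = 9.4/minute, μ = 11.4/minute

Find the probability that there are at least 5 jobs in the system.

ρ = λ/μ = 9.4/11.4 = 0.82456
P(N ≥ n) = ρⁿ
P(N ≥ 5) = 0.82456^5
P(N ≥ 5) = 0.3812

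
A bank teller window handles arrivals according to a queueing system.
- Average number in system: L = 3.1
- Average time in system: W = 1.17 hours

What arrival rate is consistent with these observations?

Little's Law: L = λW, so λ = L/W
λ = 3.1/1.17 = 2.6496 transactions/hour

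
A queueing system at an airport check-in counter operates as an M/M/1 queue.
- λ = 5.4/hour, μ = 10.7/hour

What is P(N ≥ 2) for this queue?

ρ = λ/μ = 5.4/10.7 = 0.5047
P(N ≥ n) = ρⁿ
P(N ≥ 2) = 0.5047^2
P(N ≥ 2) = 0.2547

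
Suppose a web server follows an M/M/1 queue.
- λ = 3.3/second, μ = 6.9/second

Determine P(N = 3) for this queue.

ρ = λ/μ = 3.3/6.9 = 0.4783
P(n) = (1-ρ)ρⁿ
P(3) = (1-0.4783) × 0.4783^3
P(3) = 0.52170 × 0.10942
P(3) = 0.05708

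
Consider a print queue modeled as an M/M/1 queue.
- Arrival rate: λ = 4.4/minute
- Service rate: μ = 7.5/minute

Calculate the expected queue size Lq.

ρ = λ/μ = 4.4/7.5 = 0.5867
For M/M/1: Lq = λ²/(μ(μ-λ))
Lq = 19.36/(7.5 × 3.10)
Lq = 0.8327 jobs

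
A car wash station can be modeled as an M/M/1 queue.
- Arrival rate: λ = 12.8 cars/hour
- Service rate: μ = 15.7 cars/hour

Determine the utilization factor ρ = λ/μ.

Server utilization: ρ = λ/μ
ρ = 12.8/15.7 = 0.8153
The server is busy 81.53% of the time.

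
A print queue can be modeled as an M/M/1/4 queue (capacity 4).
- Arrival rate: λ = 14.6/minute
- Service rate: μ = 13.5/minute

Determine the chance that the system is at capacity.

ρ = λ/μ = 14.6/13.5 = 1.08148
P₀ = (1-ρ)/(1-ρ^(K+1)) = (1-1.08148)/(1-1.08148^5) = -0.08148/-0.4794 = 0.1700
P_K = P₀×ρ^K = 0.16995 × 1.08148^4 = 0.16995 × 1.3680 = 0.2325
Blocking probability = 23.25%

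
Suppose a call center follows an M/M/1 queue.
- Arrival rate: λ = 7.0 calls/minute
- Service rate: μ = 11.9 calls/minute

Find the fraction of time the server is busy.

Server utilization: ρ = λ/μ
ρ = 7.0/11.9 = 0.5882
The server is busy 58.82% of the time.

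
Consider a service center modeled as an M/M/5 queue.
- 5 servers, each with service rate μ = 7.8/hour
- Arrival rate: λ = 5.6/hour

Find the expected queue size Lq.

Traffic intensity: ρ = λ/(cμ) = 5.6/(5×7.8) = 0.1436
Since ρ = 0.1436 < 1, system is stable.
Offered load a = λ/μ = cρ = 5.6/7.8 = 0.7179
P₀ = [ Σₙ₌₀^4 aⁿ/n! + a^5/(5!(1-ρ)) ]⁻¹
Σ = a^0/0! + a^1/1! + a^2/2! + a^3/3! + a^4/4! = 1.0000 + 0.7179 + 0.2577 + 0.06168 + 0.01107 = 2.0484
a^5/(5!(1-ρ)) = 0.19075/(120 × 0.85641) = 0.001856
P₀ = 1/(2.0484 + 0.001856) = 0.4877
Lq = P₀·a^5·ρ / (5!(1-ρ)²) = 0.4877 × 0.1908 × 0.1436 / (120 × 0.7334) = 0.0001518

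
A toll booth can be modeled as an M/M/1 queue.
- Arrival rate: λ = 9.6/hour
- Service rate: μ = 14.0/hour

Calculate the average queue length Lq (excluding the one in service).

ρ = λ/μ = 9.6/14.0 = 0.6857
For M/M/1: Lq = λ²/(μ(μ-λ))
Lq = 92.16/(14.0 × 4.40)
Lq = 1.4961 vehicles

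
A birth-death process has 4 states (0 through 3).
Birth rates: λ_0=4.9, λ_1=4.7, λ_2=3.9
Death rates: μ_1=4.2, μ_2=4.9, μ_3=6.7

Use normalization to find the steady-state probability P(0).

Ratios P(n)/P(0) = (λ₀···λₙ₋₁)/(μ₁···μₙ):
P(1)/P(0) = (4.9)/(4.2) = 1.1667
P(2)/P(0) = (4.9×4.7)/(4.2×4.9) = 1.1190
P(3)/P(0) = (4.9×4.7×3.9)/(4.2×4.9×6.7) = 0.6514

Normalization: ∑ P(n) = 1
P(0) × (1.0000 + 1.1667 + 1.1190 + 0.6514) = 1
P(0) × 3.9371 = 1
P(0) = 1/3.9371 = 0.2540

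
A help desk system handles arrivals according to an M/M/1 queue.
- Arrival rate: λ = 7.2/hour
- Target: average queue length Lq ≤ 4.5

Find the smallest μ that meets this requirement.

For M/M/1: Lq = λ²/(μ(μ-λ))
Need Lq ≤ 4.5, i.e. μ(μ-λ) ≥ λ²/4.5
μ² - 7.2μ - 51.84/4.5 ≥ 0  →  μ² - 7.2μ - 11.5200 ≥ 0
Quadratic formula (positive root): μ = [λ + √(λ² + 4×11.5200)]/2
Discriminant: 51.84 + 4×11.5200 = 97.9200, √97.9200 = 9.89545
μ ≥ (7.2 + 9.89545)/2 = 8.5477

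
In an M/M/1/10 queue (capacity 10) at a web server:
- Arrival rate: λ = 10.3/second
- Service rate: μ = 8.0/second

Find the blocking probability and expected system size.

ρ = λ/μ = 10.3/8.0 = 1.2875
P₀ = (1-ρ)/(1-ρ^(K+1)) = (1-1.2875)/(1-1.2875^11) = -0.2875/-15.1146 = 0.01902
P_K = P₀×ρ^K = 0.01902 × 1.2875^10 = 0.01902 × 12.5162 = 0.2381
Blocking probability P_10 = 0.2381 (23.81%)
L = ρ[1 - (K+1)ρ^K + Kρ^(K+1)] / [(1-ρ)(1-ρ^(K+1))]
L = 1.2875 × (1 - 11×12.5162 + 10×16.1146) / ((1 - 1.2875) × (1 - 16.1146)) = 7.2495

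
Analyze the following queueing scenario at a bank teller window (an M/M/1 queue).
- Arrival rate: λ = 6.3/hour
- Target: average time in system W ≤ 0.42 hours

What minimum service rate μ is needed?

For M/M/1: W = 1/(μ-λ)
Need W ≤ 0.42, so 1/(μ-λ) ≤ 0.42
μ - λ ≥ 1/0.42 = 2.3810
μ ≥ 6.3 + 2.3810 = 8.6810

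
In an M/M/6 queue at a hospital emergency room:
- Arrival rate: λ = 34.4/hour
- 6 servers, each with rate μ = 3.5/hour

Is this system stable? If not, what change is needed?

Stability requires ρ = λ/(cμ) < 1
ρ = 34.4/(6 × 3.5) = 34.4/21.00 = 1.6381
Since 1.6381 ≥ 1, the system is UNSTABLE.
Need c > λ/μ = 34.4/3.5 = 9.83.
Minimum servers needed: c = 10.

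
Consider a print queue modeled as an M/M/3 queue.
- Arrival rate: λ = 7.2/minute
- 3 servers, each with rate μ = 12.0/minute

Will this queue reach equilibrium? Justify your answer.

Stability requires ρ = λ/(cμ) < 1
ρ = 7.2/(3 × 12.0) = 7.2/36.00 = 0.2000
Since 0.2000 < 1, the system is STABLE.
The servers are busy 20.00% of the time.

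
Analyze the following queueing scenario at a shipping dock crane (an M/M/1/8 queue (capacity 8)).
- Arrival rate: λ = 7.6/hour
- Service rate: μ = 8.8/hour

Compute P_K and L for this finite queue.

ρ = λ/μ = 7.6/8.8 = 0.86364
P₀ = (1-ρ)/(1-ρ^(K+1)) = (1-0.86364)/(1-0.86364^9) = 0.13636/0.73270 = 0.1861
P_K = P₀×ρ^K = 0.1861 × 0.86364^8 = 0.1861 × 0.3095 = 0.05760
Blocking probability P_8 = 0.05760 (5.76%)
L = ρ[1 - (K+1)ρ^K + Kρ^(K+1)] / [(1-ρ)(1-ρ^(K+1))]
L = 0.86364 × (1 - 9×0.309501 + 8×0.267297) / ((1 - 0.86364) × (1 - 0.267297)) = 3.0502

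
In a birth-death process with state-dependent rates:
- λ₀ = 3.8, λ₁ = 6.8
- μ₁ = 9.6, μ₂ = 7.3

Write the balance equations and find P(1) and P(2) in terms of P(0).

Balance equations:
State 0: λ₀P₀ = μ₁P₁ → P₁ = (λ₀/μ₁)P₀ = (3.8/9.6)P₀ = 0.3958P₀
State 1: P₂ = (λ₀λ₁)/(μ₁μ₂)P₀ = (3.8×6.8)/(9.6×7.3)P₀ = 0.3687P₀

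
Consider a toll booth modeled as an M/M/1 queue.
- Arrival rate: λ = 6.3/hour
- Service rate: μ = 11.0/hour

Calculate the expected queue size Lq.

ρ = λ/μ = 6.3/11.0 = 0.5727
For M/M/1: Lq = λ²/(μ(μ-λ))
Lq = 39.69/(11.0 × 4.70)
Lq = 0.7677 vehicles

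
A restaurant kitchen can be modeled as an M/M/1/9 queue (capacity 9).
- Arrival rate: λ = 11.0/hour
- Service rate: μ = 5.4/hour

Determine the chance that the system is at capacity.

ρ = λ/μ = 11.0/5.4 = 2.037037
P₀ = (1-ρ)/(1-ρ^(K+1)) = (1-2.037037)/(1-2.037037^10) = -1.0370/-1229.2381 = 0.0008436
P_K = P₀×ρ^K = 0.0008436 × 2.037037^9 = 0.0008436 × 603.9351 = 0.5095
Blocking probability = 50.95%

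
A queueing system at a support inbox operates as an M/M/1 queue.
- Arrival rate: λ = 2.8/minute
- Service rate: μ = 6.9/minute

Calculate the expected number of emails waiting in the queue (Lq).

ρ = λ/μ = 2.8/6.9 = 0.4058
For M/M/1: Lq = λ²/(μ(μ-λ))
Lq = 7.84/(6.9 × 4.10)
Lq = 0.2771 emails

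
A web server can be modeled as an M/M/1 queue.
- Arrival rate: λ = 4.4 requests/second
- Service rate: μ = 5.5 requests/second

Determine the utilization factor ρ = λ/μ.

Server utilization: ρ = λ/μ
ρ = 4.4/5.5 = 0.8000
The server is busy 80.00% of the time.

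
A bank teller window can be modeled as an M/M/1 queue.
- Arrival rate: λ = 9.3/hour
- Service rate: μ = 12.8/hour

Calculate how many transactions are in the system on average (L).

ρ = λ/μ = 9.3/12.8 = 0.7266
For M/M/1: L = λ/(μ-λ)
L = 9.3/(12.8-9.3) = 9.3/3.50
L = 2.6571 transactions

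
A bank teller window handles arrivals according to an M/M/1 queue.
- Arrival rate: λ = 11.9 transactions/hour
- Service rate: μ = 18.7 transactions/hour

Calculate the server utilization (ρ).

Server utilization: ρ = λ/μ
ρ = 11.9/18.7 = 0.6364
The server is busy 63.64% of the time.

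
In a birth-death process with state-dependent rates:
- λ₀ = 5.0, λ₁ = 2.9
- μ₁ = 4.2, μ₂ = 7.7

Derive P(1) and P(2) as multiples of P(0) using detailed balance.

Balance equations:
State 0: λ₀P₀ = μ₁P₁ → P₁ = (λ₀/μ₁)P₀ = (5.0/4.2)P₀ = 1.1905P₀
State 1: P₂ = (λ₀λ₁)/(μ₁μ₂)P₀ = (5.0×2.9)/(4.2×7.7)P₀ = 0.4484P₀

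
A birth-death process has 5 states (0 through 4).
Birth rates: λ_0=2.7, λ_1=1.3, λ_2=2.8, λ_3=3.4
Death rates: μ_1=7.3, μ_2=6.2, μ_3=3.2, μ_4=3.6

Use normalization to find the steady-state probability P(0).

Ratios P(n)/P(0) = (λ₀···λₙ₋₁)/(μ₁···μₙ):
P(1)/P(0) = (2.7)/(7.3) = 0.3699
P(2)/P(0) = (2.7×1.3)/(7.3×6.2) = 0.07755
P(3)/P(0) = (2.7×1.3×2.8)/(7.3×6.2×3.2) = 0.06786
P(4)/P(0) = (2.7×1.3×2.8×3.4)/(7.3×6.2×3.2×3.6) = 0.06409

Normalization: ∑ P(n) = 1
P(0) × (1.0000 + 0.3699 + 0.07755 + 0.06786 + 0.06409) = 1
P(0) × 1.5794 = 1
P(0) = 1/1.5794 = 0.6332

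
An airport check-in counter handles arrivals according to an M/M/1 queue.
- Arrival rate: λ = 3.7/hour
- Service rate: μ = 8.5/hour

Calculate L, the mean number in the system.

ρ = λ/μ = 3.7/8.5 = 0.4353
For M/M/1: L = λ/(μ-λ)
L = 3.7/(8.5-3.7) = 3.7/4.80
L = 0.7708 passengers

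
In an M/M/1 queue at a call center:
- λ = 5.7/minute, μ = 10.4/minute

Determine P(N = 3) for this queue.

ρ = λ/μ = 5.7/10.4 = 0.54808
P(n) = (1-ρ)ρⁿ
P(3) = (1-0.54808) × 0.54808^3
P(3) = 0.45192 × 0.16464
P(3) = 0.07440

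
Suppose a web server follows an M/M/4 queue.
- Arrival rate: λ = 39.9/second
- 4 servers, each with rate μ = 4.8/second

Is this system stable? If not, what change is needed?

Stability requires ρ = λ/(cμ) < 1
ρ = 39.9/(4 × 4.8) = 39.9/19.20 = 2.0781
Since 2.0781 ≥ 1, the system is UNSTABLE.
Need c > λ/μ = 39.9/4.8 = 8.31.
Minimum servers needed: c = 9.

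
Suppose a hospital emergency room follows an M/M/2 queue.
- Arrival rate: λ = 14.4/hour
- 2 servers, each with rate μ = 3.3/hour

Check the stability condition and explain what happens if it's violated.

Stability requires ρ = λ/(cμ) < 1
ρ = 14.4/(2 × 3.3) = 14.4/6.60 = 2.1818
Since 2.1818 ≥ 1, the system is UNSTABLE.
Need c > λ/μ = 14.4/3.3 = 4.36.
Minimum servers needed: c = 5.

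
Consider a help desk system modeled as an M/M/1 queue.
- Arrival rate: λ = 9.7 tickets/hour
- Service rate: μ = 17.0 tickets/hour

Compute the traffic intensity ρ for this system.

Server utilization: ρ = λ/μ
ρ = 9.7/17.0 = 0.5706
The server is busy 57.06% of the time.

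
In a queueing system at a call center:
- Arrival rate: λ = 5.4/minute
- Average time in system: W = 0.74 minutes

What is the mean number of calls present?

Little's Law: L = λW
L = 5.4 × 0.74 = 3.9960 calls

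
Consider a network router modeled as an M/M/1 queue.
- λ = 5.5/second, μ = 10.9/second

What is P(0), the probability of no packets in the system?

ρ = λ/μ = 5.5/10.9 = 0.5046
P(0) = 1 - ρ = 1 - 0.5046 = 0.4954
The server is idle 49.54% of the time.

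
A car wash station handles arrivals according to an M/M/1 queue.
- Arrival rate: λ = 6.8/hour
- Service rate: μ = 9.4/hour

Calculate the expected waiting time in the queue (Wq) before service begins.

First, compute utilization: ρ = λ/μ = 6.8/9.4 = 0.7234
For M/M/1: Wq = λ/(μ(μ-λ))
Wq = 6.8/(9.4 × (9.4-6.8))
Wq = 6.8/(9.4 × 2.60)
Wq = 0.2782 hours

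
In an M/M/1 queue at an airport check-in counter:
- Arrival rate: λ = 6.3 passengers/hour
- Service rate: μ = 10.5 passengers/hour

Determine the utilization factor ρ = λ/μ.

Server utilization: ρ = λ/μ
ρ = 6.3/10.5 = 0.6000
The server is busy 60.00% of the time.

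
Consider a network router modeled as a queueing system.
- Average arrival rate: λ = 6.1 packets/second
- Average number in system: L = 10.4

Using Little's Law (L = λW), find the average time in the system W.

Little's Law: L = λW, so W = L/λ
W = 10.4/6.1 = 1.7049 seconds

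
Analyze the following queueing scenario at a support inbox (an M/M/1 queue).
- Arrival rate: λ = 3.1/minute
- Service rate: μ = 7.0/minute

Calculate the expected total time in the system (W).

First, compute utilization: ρ = λ/μ = 3.1/7.0 = 0.4429
For M/M/1: W = 1/(μ-λ)
W = 1/(7.0-3.1) = 1/3.90
W = 0.2564 minutes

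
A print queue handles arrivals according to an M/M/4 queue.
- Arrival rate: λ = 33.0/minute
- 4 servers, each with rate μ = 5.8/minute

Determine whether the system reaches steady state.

Stability requires ρ = λ/(cμ) < 1
ρ = 33.0/(4 × 5.8) = 33.0/23.20 = 1.4224
Since 1.4224 ≥ 1, the system is UNSTABLE.
Need c > λ/μ = 33.0/5.8 = 5.69.
Minimum servers needed: c = 6.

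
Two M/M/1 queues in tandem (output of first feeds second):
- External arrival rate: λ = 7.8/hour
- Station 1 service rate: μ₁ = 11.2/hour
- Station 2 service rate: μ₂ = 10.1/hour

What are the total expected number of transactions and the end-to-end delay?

By Jackson's theorem, each station behaves as independent M/M/1.
Station 1: ρ₁ = 7.8/11.2 = 0.6964, L₁ = ρ₁/(1-ρ₁) = λ/(μ₁-λ) = 7.8/3.40 = 2.2941
Station 2: ρ₂ = 7.8/10.1 = 0.7723, L₂ = ρ₂/(1-ρ₂) = λ/(μ₂-λ) = 7.8/2.30 = 3.3913
Total: L = L₁ + L₂ = 2.2941 + 3.3913 = 5.6854
W = L/λ = 5.6854/7.8 = 0.7289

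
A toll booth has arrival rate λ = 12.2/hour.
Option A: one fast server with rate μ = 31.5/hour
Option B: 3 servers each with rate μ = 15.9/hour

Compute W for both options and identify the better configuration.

Option A: single server μ = 31.5 (M/M/1)
  ρ_A = 12.2/31.5 = 0.3873
  W_A = 1/(μ-λ) = 1/(31.5-12.2) = 1/19.30 = 0.05181

Option B: 3 servers μ = 15.9 (M/M/3)
  ρ_B = λ/(cμ) = 12.2/(3×15.9) = 0.2558
  Offered load a = λ/μ = cρ = 12.2/15.9 = 0.7673
  P₀ = [ Σₙ₌₀^2 aⁿ/n! + a^3/(3!(1-ρ)) ]⁻¹
  Σ = a^0/0! + a^1/1! + a^2/2! = 1.0000 + 0.7673 + 0.2944 = 2.0617
  a^3/(3!(1-ρ)) = 0.4517/(6 × 0.7442) = 0.1012
  P₀ = 1/(2.0617 + 0.10116) = 0.4624
  Lq = P₀·a^3·ρ / (3!(1-ρ)²) = 0.46236 × 0.45174 × 0.25577 / (6 × 0.55389) = 0.01607
  Wq_B = Lq/λ = 0.016074/12.2 = 0.001318
  W_B = Wq_B + 1/μ = 0.001318 + 0.06289 = 0.06421

Since W_A = 0.05181 < W_B = 0.06421, Option A (single fast server) has the shorter time in system.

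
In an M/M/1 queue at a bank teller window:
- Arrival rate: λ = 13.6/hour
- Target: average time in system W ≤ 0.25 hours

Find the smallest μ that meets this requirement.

For M/M/1: W = 1/(μ-λ)
Need W ≤ 0.25, so 1/(μ-λ) ≤ 0.25
μ - λ ≥ 1/0.25 = 4.0000
μ ≥ 13.6 + 4.0000 = 17.6000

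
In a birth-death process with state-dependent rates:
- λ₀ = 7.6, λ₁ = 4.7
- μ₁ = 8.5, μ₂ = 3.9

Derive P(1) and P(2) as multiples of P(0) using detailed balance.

Balance equations:
State 0: λ₀P₀ = μ₁P₁ → P₁ = (λ₀/μ₁)P₀ = (7.6/8.5)P₀ = 0.8941P₀
State 1: P₂ = (λ₀λ₁)/(μ₁μ₂)P₀ = (7.6×4.7)/(8.5×3.9)P₀ = 1.0775P₀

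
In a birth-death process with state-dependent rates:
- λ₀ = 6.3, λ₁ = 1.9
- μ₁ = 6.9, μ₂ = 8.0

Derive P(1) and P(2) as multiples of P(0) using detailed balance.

Balance equations:
State 0: λ₀P₀ = μ₁P₁ → P₁ = (λ₀/μ₁)P₀ = (6.3/6.9)P₀ = 0.9130P₀
State 1: P₂ = (λ₀λ₁)/(μ₁μ₂)P₀ = (6.3×1.9)/(6.9×8.0)P₀ = 0.2168P₀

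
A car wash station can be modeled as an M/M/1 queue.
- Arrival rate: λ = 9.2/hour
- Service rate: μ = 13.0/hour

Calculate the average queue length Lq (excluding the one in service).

ρ = λ/μ = 9.2/13.0 = 0.7077
For M/M/1: Lq = λ²/(μ(μ-λ))
Lq = 84.64/(13.0 × 3.80)
Lq = 1.7134 cars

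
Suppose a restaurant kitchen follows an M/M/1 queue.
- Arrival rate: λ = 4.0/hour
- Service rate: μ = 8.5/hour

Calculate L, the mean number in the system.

ρ = λ/μ = 4.0/8.5 = 0.4706
For M/M/1: L = λ/(μ-λ)
L = 4.0/(8.5-4.0) = 4.0/4.50
L = 0.8889 orders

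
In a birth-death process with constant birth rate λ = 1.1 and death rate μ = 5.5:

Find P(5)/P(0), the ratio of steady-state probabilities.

For constant rates: P(n)/P(0) = (λ/μ)^n
P(5)/P(0) = (1.1/5.5)^5 = 0.2000^5 = 0.0003200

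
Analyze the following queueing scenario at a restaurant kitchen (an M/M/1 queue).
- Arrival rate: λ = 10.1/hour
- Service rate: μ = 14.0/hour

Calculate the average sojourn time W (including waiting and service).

First, compute utilization: ρ = λ/μ = 10.1/14.0 = 0.7214
For M/M/1: W = 1/(μ-λ)
W = 1/(14.0-10.1) = 1/3.90
W = 0.2564 hours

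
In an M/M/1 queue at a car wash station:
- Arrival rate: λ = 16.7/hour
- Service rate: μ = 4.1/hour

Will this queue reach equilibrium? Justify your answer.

Stability requires ρ = λ/(cμ) < 1
ρ = 16.7/(1 × 4.1) = 16.7/4.10 = 4.0732
Since 4.0732 ≥ 1, the system is UNSTABLE.
Queue grows without bound. Need μ > λ = 16.7.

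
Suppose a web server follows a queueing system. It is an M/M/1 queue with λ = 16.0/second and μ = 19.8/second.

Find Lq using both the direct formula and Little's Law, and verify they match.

Method 1 (direct): Lq = λ²/(μ(μ-λ)) = 256.00/(19.8 × 3.80) = 3.4024

Method 2 (Little's Law):
W = 1/(μ-λ) = 1/3.80 = 0.263158
Wq = W - 1/μ = 0.263158 - 0.0505051 = 0.21265
Lq = λWq = 16.0 × 0.21265 = 3.4024 ✔ (matches Method 1)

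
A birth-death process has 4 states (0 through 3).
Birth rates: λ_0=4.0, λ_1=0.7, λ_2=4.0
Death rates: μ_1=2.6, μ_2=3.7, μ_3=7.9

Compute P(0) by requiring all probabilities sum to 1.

Ratios P(n)/P(0) = (λ₀···λₙ₋₁)/(μ₁···μₙ):
P(1)/P(0) = (4.0)/(2.6) = 1.5385
P(2)/P(0) = (4.0×0.7)/(2.6×3.7) = 0.29106
P(3)/P(0) = (4.0×0.7×4.0)/(2.6×3.7×7.9) = 0.14737

Normalization: ∑ P(n) = 1
P(0) × (1.0000 + 1.5385 + 0.29106 + 0.14737) = 1
P(0) × 2.9769 = 1
P(0) = 1/2.9769 = 0.3359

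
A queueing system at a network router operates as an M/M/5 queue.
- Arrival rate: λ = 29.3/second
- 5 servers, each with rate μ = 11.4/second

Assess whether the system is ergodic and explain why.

Stability requires ρ = λ/(cμ) < 1
ρ = 29.3/(5 × 11.4) = 29.3/57.00 = 0.5140
Since 0.5140 < 1, the system is STABLE.
The servers are busy 51.40% of the time.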